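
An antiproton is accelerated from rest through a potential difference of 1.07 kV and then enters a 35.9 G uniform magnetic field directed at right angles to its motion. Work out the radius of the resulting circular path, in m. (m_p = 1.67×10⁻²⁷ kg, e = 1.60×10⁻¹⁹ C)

r ≈ 1.32 m

The kinetic energy gained is K = qV = (1×1.60×10^-19)(1070) = 1.71×10^-16 J.
v = √(2K/m) = 4.53×10^5 m/s.
r = mv/(qB) = (1.67×10^-27)(4.53×10^5) / [(1×1.60×10^-19)(3.59×10^-3)] = 1.32 m.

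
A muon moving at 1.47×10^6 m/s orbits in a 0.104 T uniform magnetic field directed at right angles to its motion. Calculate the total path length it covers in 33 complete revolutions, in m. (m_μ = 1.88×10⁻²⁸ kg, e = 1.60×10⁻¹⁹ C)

L ≈ 3.44 m

r = mv/(qB) = 0.0166 m, so one revolution covers 2πr = 0.104 m.
In 33 revolutions: L = 33·2πr = 3.44 m.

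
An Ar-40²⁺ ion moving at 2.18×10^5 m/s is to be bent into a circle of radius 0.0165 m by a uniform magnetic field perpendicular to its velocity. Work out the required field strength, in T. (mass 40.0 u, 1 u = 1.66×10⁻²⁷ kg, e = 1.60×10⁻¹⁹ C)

qvB = mv²/r gives B = mv/(qr).
B = (6.64×10^-26)(2.18×10^5) / [(2×1.60×10^-19)(0.0165)] = 2.74 T.

B ≈ 2.74 T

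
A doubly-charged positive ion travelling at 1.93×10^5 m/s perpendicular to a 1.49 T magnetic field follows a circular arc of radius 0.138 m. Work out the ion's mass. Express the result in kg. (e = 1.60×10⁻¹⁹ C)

m ≈ 3.41×10^-25 kg

qvB = mv²/r ⇒ m = qBr/v.
m = (2×1.60×10^-19)(1.49)(0.138) / (1.93×10^5) = 3.41×10^-25 kg.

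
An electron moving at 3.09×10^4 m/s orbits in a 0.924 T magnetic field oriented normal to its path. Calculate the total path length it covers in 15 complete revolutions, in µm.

r = mv/(qB) = 1.90×10^-7 m, so one revolution covers 2πr = 1.20×10^-6 m.
In 15 revolutions: L = 15·2πr = 1.79×10^-5 m.

L ≈ 17.9 µm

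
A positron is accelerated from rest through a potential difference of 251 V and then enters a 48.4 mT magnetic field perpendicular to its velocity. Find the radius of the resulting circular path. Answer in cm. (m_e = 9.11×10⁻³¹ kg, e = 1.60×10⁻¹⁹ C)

r ≈ 0.110 cm

The kinetic energy gained is K = qV = (1×1.60×10^-19)(251) = 4.02×10^-17 J.
v = √(2K/m) = 9.39×10^6 m/s.
r = mv/(qB) = (9.11×10^-31)(9.39×10^6) / [(1×1.60×10^-19)(0.0484)] = 1.10×10^-3 m.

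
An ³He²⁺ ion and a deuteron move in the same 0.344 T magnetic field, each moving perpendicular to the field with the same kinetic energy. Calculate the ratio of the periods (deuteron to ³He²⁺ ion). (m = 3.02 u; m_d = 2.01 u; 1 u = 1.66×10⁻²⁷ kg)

T = 2πm/(qB) is independent of speed, so T₂/T₁ = (m₂/q₂)/(m₁/q₁).
T_{deuteron}/T_{³He²⁺ ion} = (3.34×10^-27/1e) / (5.01×10^-27/2e) = 1.33.

ratio ≈ 1.33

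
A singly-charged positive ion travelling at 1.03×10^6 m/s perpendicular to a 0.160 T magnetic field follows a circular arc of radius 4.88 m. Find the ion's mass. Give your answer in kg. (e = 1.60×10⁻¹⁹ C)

qvB = mv²/r ⇒ m = qBr/v.
m = (1×1.60×10^-19)(0.160)(4.88) / (1.03×10^6) = 1.21×10^-25 kg.

m ≈ 1.21×10^-25 kg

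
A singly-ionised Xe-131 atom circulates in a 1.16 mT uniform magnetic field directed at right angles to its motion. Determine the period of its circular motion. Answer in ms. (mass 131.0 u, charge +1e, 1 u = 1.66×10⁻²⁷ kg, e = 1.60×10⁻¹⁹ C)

The cyclotron period is independent of speed: T = 2πm/(qB).
T = 2π(2.17×10^-25) / [(1×1.60×10^-19)(1.16×10^-3)] = 7.36×10^-3 s.

T ≈ 7.36 ms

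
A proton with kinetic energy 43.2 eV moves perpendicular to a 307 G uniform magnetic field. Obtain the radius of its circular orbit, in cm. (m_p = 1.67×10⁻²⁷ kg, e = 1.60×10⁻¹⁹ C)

Convert the energy: K = 43.2 eV = 6.91×10^-18 J.
v = √(2K/m) = √(2·6.91×10^-18/1.67×10^-27) = 9.10×10^4 m/s.
r = mv/(qB) = (1.67×10^-27)(9.10×10^4) / [(1×1.60×10^-19)(0.0307)] = 0.0309 m.

r ≈ 3.09 cm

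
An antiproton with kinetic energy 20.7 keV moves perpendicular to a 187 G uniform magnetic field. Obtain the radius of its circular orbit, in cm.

r ≈ 111 cm

Convert the energy: K = 20.7 keV = 3.31×10^-15 J.
v = √(2K/m) = √(2·3.31×10^-15/1.67×10^-27) = 1.99×10^6 m/s.
r = mv/(qB) = (1.67×10^-27)(1.99×10^6) / [(1×1.60×10^-19)(0.0187)] = 1.11 m.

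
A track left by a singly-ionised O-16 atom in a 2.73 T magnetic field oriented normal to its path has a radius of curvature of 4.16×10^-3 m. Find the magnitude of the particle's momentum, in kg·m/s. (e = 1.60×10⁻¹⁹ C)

p ≈ 1.82×10^-21 kg·m/s

Since qvB = mv²/r, the momentum p = mv = qBr.
p = (1×1.60×10^-19)(2.73)(4.16×10^-3) = 1.82×10^-21 kg·m/s.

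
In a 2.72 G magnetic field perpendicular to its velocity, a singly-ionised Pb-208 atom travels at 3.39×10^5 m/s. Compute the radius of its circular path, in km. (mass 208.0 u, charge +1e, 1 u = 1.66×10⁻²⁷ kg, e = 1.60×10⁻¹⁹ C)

The magnetic force provides the centripetal force: qvB = mv²/r, so r = mv/(qB).
r = (3.45×10^-25 kg)(3.39×10^5 m/s) / [(1×1.60×10^-19 C)(2.72×10^-4 T)] = 2690 m.

r ≈ 2.69 km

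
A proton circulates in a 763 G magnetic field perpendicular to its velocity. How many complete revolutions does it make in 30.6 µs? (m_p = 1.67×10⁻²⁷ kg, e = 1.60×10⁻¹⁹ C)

N = 35

T = 2πm/(qB) = 2π(1.67×10^-27) / [(1×1.60×10^-19)(0.0763)] = 8.5951×10^-7 s.
N = t/T = 3.06×10^-5 / 8.5951×10^-7 ≈ 35.60, so 35 complete revolutions.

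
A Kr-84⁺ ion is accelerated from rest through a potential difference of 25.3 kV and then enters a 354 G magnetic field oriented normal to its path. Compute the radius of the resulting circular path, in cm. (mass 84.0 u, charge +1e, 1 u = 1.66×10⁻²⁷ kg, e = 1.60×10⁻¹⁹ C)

The kinetic energy gained is K = qV = (1×1.60×10^-19)(2.53×10^4) = 4.05×10^-15 J.
v = √(2K/m) = 2.41×10^5 m/s.
r = mv/(qB) = (1.39×10^-25)(2.41×10^5) / [(1×1.60×10^-19)(0.0354)] = 5.93 m.

r ≈ 593 cm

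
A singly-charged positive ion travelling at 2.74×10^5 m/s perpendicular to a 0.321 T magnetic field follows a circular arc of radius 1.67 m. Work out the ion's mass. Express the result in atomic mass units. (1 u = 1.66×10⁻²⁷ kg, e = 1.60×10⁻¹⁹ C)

qvB = mv²/r ⇒ m = qBr/v.
m = (1×1.60×10^-19)(0.321)(1.67) / (2.74×10^5) = 3.13×10^-25 kg = 189 u.

m ≈ 189 u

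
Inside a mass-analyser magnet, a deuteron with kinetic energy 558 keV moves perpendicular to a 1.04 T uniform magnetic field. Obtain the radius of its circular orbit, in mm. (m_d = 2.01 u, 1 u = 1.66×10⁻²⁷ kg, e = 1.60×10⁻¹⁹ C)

r ≈ 147 mm

Convert the energy: K = 558 keV = 8.93×10^-14 J.
v = √(2K/m) = √(2·8.93×10^-14/3.34×10^-27) = 7.32×10^6 m/s.
r = mv/(qB) = (3.34×10^-27)(7.32×10^6) / [(1×1.60×10^-19)(1.04)] = 0.147 m.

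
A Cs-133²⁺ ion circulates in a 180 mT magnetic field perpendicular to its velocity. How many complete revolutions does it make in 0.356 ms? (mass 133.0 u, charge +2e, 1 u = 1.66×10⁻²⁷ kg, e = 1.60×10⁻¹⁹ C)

N = 14

T = 2πm/(qB) = 2π(2.2078×10^-25) / [(2×1.60×10^-19)(0.180)] = 2.4083×10^-5 s.
N = t/T = 3.56×10^-4 / 2.4083×10^-5 ≈ 14.78, so 14 complete revolutions.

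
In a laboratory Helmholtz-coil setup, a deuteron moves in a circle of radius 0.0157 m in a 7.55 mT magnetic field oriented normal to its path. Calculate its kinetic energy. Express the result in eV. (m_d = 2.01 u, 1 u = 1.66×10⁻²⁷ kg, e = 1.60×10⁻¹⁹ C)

K ≈ 0.337 eV

v = qBr/m = (1×1.60×10^-19)(7.55×10^-3)(0.0157) / (3.34×10^-27) = 5680 m/s.
K = ½mv² = 0.5·(3.34×10^-27)·(5680)² = 5.39×10^-20 J = 0.337 eV.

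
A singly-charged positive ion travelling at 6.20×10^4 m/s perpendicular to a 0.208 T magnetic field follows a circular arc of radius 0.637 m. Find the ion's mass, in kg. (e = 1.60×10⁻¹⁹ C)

m ≈ 3.42×10^-25 kg

qvB = mv²/r ⇒ m = qBr/v.
m = (1×1.60×10^-19)(0.208)(0.637) / (6.20×10^4) = 3.42×10^-25 kg.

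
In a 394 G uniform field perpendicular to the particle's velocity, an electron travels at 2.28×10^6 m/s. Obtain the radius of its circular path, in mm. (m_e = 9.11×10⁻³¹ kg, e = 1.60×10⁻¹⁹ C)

The magnetic force provides the centripetal force: qvB = mv²/r, so r = mv/(qB).
r = (9.11×10^-31 kg)(2.28×10^6 m/s) / [(1×1.60×10^-19 C)(0.0394 T)] = 3.29×10^-4 m.

r ≈ 0.329 mm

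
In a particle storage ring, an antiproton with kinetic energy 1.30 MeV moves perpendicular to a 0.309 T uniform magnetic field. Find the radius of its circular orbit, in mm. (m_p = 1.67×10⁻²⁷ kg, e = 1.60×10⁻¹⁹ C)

Convert the energy: K = 1.30 MeV = 2.08×10^-13 J.
v = √(2K/m) = √(2·2.08×10^-13/1.67×10^-27) = 1.58×10^7 m/s.
r = mv/(qB) = (1.67×10^-27)(1.58×10^7) / [(1×1.60×10^-19)(0.309)] = 0.533 m.

r ≈ 533 mm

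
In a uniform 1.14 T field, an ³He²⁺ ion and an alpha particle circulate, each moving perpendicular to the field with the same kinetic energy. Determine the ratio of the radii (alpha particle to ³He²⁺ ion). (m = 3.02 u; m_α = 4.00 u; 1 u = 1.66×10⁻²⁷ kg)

ratio ≈ 1.15

r = √(2mK)/(qB) ⇒ at equal K, r ∝ √m/q.
r_{alpha particle}/r_{³He²⁺ ion} = 1.15.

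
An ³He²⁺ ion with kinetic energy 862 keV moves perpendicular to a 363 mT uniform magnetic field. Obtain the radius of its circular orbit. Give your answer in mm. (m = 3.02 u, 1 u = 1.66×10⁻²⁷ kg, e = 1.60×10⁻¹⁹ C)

Convert the energy: K = 862 keV = 1.38×10^-13 J.
v = √(2K/m) = √(2·1.38×10^-13/5.01×10^-27) = 7.42×10^6 m/s.
r = mv/(qB) = (5.01×10^-27)(7.42×10^6) / [(2×1.60×10^-19)(0.363)] = 0.320 m.

r ≈ 320 mm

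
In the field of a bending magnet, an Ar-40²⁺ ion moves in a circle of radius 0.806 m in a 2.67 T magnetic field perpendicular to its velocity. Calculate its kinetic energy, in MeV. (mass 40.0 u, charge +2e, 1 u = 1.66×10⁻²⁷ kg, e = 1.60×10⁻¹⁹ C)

K ≈ 22.3 MeV

v = qBr/m = (2×1.60×10^-19)(2.67)(0.806) / (6.64×10^-26) = 1.04×10^7 m/s.
K = ½mv² = 0.5·(6.64×10^-26)·(1.04×10^7)² = 3.57×10^-12 J = 22.3 MeV.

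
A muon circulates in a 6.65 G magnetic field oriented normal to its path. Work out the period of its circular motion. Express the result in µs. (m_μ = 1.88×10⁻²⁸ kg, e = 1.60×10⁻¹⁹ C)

The cyclotron period is independent of speed: T = 2πm/(qB).
T = 2π(1.88×10^-28) / [(1×1.60×10^-19)(6.65×10^-4)] = 1.11×10^-5 s.

T ≈ 11.1 µs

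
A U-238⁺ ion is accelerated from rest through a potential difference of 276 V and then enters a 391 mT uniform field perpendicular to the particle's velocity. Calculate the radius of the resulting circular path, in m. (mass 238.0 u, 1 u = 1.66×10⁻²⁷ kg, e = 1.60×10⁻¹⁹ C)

The kinetic energy gained is K = qV = (1×1.60×10^-19)(276) = 4.42×10^-17 J.
v = √(2K/m) = 1.50×10^4 m/s.
r = mv/(qB) = (3.95×10^-25)(1.50×10^4) / [(1×1.60×10^-19)(0.391)] = 0.0944 m.

r ≈ 0.0944 m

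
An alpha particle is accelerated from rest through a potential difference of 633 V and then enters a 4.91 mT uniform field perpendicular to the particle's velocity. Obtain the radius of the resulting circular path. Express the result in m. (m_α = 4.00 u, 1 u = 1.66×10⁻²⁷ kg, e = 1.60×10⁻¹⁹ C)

The kinetic energy gained is K = qV = (2×1.60×10^-19)(633) = 2.03×10^-16 J.
v = √(2K/m) = 2.47×10^5 m/s.
r = mv/(qB) = (6.64×10^-27)(2.47×10^5) / [(2×1.60×10^-19)(4.91×10^-3)] = 1.04 m.

r ≈ 1.04 m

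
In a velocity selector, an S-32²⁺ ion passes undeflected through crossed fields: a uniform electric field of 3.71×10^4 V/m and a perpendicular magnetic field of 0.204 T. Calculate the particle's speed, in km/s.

v ≈ 182 km/s

For zero net force, qE = qvB, so v = E/B.
v = (3.71×10^4) / (0.204) = 1.82×10^5 m/s.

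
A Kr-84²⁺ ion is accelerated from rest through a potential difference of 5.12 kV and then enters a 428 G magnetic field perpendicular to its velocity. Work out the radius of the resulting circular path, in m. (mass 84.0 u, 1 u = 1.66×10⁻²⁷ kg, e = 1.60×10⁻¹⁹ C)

The kinetic energy gained is K = qV = (2×1.60×10^-19)(5120) = 1.64×10^-15 J.
v = √(2K/m) = 1.53×10^5 m/s.
r = mv/(qB) = (1.39×10^-25)(1.53×10^5) / [(2×1.60×10^-19)(0.0428)] = 1.56 m.

r ≈ 1.56 m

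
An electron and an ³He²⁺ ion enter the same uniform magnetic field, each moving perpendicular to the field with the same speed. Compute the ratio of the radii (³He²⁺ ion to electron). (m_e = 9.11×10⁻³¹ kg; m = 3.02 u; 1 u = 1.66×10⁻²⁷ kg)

ratio ≈ 2750

r = mv/(qB) ⇒ at equal v, r ∝ m/q.
r_{³He²⁺ ion}/r_{electron} = 2750.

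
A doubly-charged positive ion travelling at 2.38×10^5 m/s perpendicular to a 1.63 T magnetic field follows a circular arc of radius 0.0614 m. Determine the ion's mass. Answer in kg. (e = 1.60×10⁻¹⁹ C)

qvB = mv²/r ⇒ m = qBr/v.
m = (2×1.60×10^-19)(1.63)(0.0614) / (2.38×10^5) = 1.35×10^-25 kg.

m ≈ 1.35×10^-25 kg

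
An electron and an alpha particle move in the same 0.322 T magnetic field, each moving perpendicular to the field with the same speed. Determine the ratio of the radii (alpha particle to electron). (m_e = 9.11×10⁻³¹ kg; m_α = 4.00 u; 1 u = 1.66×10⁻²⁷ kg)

ratio ≈ 3640

r = mv/(qB) ⇒ at equal v, r ∝ m/q.
r_{alpha particle}/r_{electron} = 3640.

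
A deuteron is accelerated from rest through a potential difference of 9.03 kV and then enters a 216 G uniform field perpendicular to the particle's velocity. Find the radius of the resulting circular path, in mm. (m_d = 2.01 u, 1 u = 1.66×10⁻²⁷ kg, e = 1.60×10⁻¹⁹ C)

The kinetic energy gained is K = qV = (1×1.60×10^-19)(9030) = 1.44×10^-15 J.
v = √(2K/m) = 9.31×10^5 m/s.
r = mv/(qB) = (3.34×10^-27)(9.31×10^5) / [(1×1.60×10^-19)(0.0216)] = 0.898 m.

r ≈ 898 mm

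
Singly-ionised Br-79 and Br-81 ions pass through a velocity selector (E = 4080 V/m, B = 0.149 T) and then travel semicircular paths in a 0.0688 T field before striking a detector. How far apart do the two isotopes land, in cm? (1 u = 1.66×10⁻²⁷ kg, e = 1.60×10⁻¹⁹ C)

Both emerge at v = E/B₁ = 2.74×10^4 m/s.
r = mv/(qB₂), so r₁ = 0.32621 m and r₂ = 0.33447 m, giving Δr = 8.26×10^-3 m.
After a semicircle each ion lands a diameter 2r from the entry slit, so the separation is 2Δr = 0.0165 m.

Δd ≈ 1.65 cm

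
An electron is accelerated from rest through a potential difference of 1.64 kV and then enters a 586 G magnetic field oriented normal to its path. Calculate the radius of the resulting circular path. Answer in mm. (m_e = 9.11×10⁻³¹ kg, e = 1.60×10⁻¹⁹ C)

r ≈ 2.33 mm

The kinetic energy gained is K = qV = (1×1.60×10^-19)(1640) = 2.62×10^-16 J.
v = √(2K/m) = 2.40×10^7 m/s.
r = mv/(qB) = (9.11×10^-31)(2.40×10^7) / [(1×1.60×10^-19)(0.0586)] = 2.33×10^-3 m.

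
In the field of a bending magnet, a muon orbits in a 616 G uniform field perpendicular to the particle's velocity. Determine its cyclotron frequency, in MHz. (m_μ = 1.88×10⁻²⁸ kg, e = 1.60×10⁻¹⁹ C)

f ≈ 8.34 MHz

f = qB/(2πm) = (1×1.60×10^-19)(0.0616) / [2π(1.88×10^-28)] = 8.34×10^6 Hz.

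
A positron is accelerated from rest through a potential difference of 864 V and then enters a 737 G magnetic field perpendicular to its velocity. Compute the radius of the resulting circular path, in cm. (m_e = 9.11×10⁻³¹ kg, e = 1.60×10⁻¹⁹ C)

r ≈ 0.135 cm

The kinetic energy gained is K = qV = (1×1.60×10^-19)(864) = 1.38×10^-16 J.
v = √(2K/m) = 1.74×10^7 m/s.
r = mv/(qB) = (9.11×10^-31)(1.74×10^7) / [(1×1.60×10^-19)(0.0737)] = 1.35×10^-3 m.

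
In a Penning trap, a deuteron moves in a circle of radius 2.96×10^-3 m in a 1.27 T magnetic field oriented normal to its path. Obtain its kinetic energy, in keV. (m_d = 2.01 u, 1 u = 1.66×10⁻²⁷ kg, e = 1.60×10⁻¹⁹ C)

v = qBr/m = (1×1.60×10^-19)(1.27)(2.96×10^-3) / (3.34×10^-27) = 1.80×10^5 m/s.
K = ½mv² = 0.5·(3.34×10^-27)·(1.80×10^5)² = 5.42×10^-17 J = 0.339 keV.

K ≈ 0.339 keV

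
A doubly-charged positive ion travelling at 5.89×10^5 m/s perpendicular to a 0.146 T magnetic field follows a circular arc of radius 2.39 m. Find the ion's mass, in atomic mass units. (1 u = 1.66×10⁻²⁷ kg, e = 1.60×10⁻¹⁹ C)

qvB = mv²/r ⇒ m = qBr/v.
m = (2×1.60×10^-19)(0.146)(2.39) / (5.89×10^5) = 1.90×10^-25 kg = 114 u.

m ≈ 114 u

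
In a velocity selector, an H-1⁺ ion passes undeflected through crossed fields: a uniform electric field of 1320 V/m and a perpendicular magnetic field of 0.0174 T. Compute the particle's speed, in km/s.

For zero net force, qE = qvB, so v = E/B.
v = (1320) / (0.0174) = 7.59×10^4 m/s.

v ≈ 75.9 km/s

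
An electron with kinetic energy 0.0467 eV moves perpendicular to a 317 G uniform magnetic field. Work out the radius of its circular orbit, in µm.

Convert the energy: K = 0.0467 eV = 7.47×10^-21 J.
v = √(2K/m) = √(2·7.47×10^-21/9.11×10^-31) = 1.28×10^5 m/s.
r = mv/(qB) = (9.11×10^-31)(1.28×10^5) / [(1×1.60×10^-19)(0.0317)] = 2.30×10^-5 m.

r ≈ 23.0 µm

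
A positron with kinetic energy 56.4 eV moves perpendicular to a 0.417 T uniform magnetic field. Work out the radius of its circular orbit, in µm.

r ≈ 60.8 µm

Convert the energy: K = 56.4 eV = 9.02×10^-18 J.
v = √(2K/m) = √(2·9.02×10^-18/9.11×10^-31) = 4.45×10^6 m/s.
r = mv/(qB) = (9.11×10^-31)(4.45×10^6) / [(1×1.60×10^-19)(0.417)] = 6.08×10^-5 m.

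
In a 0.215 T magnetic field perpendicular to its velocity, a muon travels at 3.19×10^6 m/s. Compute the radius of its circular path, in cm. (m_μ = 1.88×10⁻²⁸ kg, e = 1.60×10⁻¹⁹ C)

The magnetic force provides the centripetal force: qvB = mv²/r, so r = mv/(qB).
r = (1.88×10^-28 kg)(3.19×10^6 m/s) / [(1×1.60×10^-19 C)(0.215 T)] = 0.0174 m.

r ≈ 1.74 cm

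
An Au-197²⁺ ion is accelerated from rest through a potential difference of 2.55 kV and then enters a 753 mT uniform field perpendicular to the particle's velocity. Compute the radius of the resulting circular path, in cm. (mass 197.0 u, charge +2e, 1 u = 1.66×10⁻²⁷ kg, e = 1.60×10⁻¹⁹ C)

The kinetic energy gained is K = qV = (2×1.60×10^-19)(2550) = 8.16×10^-16 J.
v = √(2K/m) = 7.06×10^4 m/s.
r = mv/(qB) = (3.27×10^-25)(7.06×10^4) / [(2×1.60×10^-19)(0.753)] = 0.0959 m.

r ≈ 9.59 cm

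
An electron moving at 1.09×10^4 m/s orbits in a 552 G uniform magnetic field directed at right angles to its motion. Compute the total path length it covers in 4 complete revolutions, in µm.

r = mv/(qB) = 1.12×10^-6 m, so one revolution covers 2πr = 7.06×10^-6 m.
In 4 revolutions: L = 4·2πr = 2.83×10^-5 m.

L ≈ 28.3 µm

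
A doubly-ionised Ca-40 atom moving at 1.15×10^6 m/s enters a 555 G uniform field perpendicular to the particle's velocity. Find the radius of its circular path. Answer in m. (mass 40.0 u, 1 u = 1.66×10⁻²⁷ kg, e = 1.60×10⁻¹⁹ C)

r ≈ 4.30 m

The magnetic force provides the centripetal force: qvB = mv²/r, so r = mv/(qB).
r = (6.64×10^-26 kg)(1.15×10^6 m/s) / [(2×1.60×10^-19 C)(0.0555 T)] = 4.30 m.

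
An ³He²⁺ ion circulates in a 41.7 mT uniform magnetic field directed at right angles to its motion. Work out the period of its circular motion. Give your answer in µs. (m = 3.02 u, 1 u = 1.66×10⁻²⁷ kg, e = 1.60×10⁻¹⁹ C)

T ≈ 2.36 µs

The cyclotron period is independent of speed: T = 2πm/(qB).
T = 2π(5.01×10^-27) / [(2×1.60×10^-19)(0.0417)] = 2.36×10^-6 s.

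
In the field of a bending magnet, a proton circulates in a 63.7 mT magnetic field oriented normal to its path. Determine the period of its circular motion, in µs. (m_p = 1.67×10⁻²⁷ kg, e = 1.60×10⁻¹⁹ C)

T ≈ 1.03 µs

The cyclotron period is independent of speed: T = 2πm/(qB).
T = 2π(1.67×10^-27) / [(1×1.60×10^-19)(0.0637)] = 1.03×10^-6 s.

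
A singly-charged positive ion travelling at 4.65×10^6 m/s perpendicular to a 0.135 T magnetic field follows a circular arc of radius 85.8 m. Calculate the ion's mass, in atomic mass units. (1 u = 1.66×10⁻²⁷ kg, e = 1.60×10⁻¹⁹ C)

m ≈ 240 u

qvB = mv²/r ⇒ m = qBr/v.
m = (1×1.60×10^-19)(0.135)(85.8) / (4.65×10^6) = 3.99×10^-25 kg = 240 u.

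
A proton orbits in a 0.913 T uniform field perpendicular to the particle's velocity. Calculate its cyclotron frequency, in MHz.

f ≈ 13.9 MHz

f = qB/(2πm) = (1×1.60×10^-19)(0.913) / [2π(1.67×10^-27)] = 1.39×10^7 Hz.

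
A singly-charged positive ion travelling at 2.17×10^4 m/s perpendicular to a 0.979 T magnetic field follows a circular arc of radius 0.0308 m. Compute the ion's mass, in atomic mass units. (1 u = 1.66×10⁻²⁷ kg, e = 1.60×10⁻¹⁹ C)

qvB = mv²/r ⇒ m = qBr/v.
m = (1×1.60×10^-19)(0.979)(0.0308) / (2.17×10^4) = 2.22×10^-25 kg = 134 u.

m ≈ 134 u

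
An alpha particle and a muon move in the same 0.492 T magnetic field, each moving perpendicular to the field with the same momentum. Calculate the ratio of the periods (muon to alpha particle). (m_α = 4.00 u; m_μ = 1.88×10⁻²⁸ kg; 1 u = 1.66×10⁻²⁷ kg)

T = 2πm/(qB) is independent of speed, so T₂/T₁ = (m₂/q₂)/(m₁/q₁).
T_{muon}/T_{alpha particle} = (1.88×10^-28/1e) / (6.64×10^-27/2e) = 0.0566.

ratio ≈ 0.0566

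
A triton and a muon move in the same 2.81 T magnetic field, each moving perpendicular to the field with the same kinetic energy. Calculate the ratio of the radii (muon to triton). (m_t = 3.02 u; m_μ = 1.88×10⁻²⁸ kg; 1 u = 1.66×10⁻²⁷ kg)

r = √(2mK)/(qB) ⇒ at equal K, r ∝ √m/q.
r_{muon}/r_{triton} = 0.194.

ratio ≈ 0.194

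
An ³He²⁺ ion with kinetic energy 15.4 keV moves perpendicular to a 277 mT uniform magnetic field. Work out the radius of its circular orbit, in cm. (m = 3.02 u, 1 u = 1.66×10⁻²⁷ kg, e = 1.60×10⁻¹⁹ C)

Convert the energy: K = 15.4 keV = 2.46×10^-15 J.
v = √(2K/m) = √(2·2.46×10^-15/5.01×10^-27) = 9.91×10^5 m/s.
r = mv/(qB) = (5.01×10^-27)(9.91×10^5) / [(2×1.60×10^-19)(0.277)] = 0.0561 m.

r ≈ 5.61 cm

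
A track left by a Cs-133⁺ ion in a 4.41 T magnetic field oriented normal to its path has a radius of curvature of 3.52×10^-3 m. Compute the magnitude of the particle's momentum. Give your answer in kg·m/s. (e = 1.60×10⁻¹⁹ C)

Since qvB = mv²/r, the momentum p = mv = qBr.
p = (1×1.60×10^-19)(4.41)(3.52×10^-3) = 2.48×10^-21 kg·m/s.

p ≈ 2.48×10^-21 kg·m/s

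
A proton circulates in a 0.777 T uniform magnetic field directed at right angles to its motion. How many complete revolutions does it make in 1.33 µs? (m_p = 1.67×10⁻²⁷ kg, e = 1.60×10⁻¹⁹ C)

N = 15

T = 2πm/(qB) = 2π(1.67×10^-27) / [(1×1.60×10^-19)(0.777)] = 8.4403×10^-8 s.
N = t/T = 1.33×10^-6 / 8.4403×10^-8 ≈ 15.76, so 15 complete revolutions.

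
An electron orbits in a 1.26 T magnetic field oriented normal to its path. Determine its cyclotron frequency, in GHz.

f ≈ 35.2 GHz

f = qB/(2πm) = (1×1.60×10^-19)(1.26) / [2π(9.11×10^-31)] = 3.52×10^10 Hz.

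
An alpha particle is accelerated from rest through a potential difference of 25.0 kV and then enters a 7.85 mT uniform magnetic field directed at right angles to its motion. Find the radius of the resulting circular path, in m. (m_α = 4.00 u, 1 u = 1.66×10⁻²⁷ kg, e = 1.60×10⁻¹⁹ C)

r ≈ 4.10 m

The kinetic energy gained is K = qV = (2×1.60×10^-19)(2.50×10^4) = 8.00×10^-15 J.
v = √(2K/m) = 1.55×10^6 m/s.
r = mv/(qB) = (6.64×10^-27)(1.55×10^6) / [(2×1.60×10^-19)(7.85×10^-3)] = 4.10 m.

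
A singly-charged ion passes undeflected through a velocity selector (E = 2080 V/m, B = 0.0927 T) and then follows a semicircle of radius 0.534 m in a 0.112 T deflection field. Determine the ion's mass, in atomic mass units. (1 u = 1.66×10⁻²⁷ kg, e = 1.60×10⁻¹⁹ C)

m ≈ 257 u

v = E/B₁ = 2.24×10^4 m/s.
From r = mv/(qB₂), m = qB₂r/v = (1×1.60×10^-19)(0.112)(0.534) / (2.24×10^4) = 4.26×10^-25 kg.
In atomic mass units: m = 4.26×10^-25 / 1.66×10^-27 = 257 u.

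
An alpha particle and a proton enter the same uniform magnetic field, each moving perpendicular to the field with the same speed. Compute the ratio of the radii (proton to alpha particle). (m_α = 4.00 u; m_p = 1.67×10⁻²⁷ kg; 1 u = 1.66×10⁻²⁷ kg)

r = mv/(qB) ⇒ at equal v, r ∝ m/q.
r_{proton}/r_{alpha particle} = 0.503.

ratio ≈ 0.503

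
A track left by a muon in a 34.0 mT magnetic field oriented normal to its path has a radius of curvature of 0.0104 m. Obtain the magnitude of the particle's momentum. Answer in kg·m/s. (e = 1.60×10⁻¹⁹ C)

p ≈ 5.66×10^-23 kg·m/s

Since qvB = mv²/r, the momentum p = mv = qBr.
p = (1×1.60×10^-19)(0.0340)(0.0104) = 5.66×10^-23 kg·m/s.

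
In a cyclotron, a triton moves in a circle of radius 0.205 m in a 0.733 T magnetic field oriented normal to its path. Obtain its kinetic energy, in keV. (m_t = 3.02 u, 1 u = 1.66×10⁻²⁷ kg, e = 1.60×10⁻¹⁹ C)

K ≈ 360 keV

v = qBr/m = (1×1.60×10^-19)(0.733)(0.205) / (5.01×10^-27) = 4.80×10^6 m/s.
K = ½mv² = 0.5·(5.01×10^-27)·(4.80×10^6)² = 5.77×10^-14 J = 360 keV.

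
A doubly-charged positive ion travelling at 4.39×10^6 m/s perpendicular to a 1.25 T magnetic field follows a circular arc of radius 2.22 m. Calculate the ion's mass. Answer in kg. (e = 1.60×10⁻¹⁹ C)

m ≈ 2.02×10^-25 kg

qvB = mv²/r ⇒ m = qBr/v.
m = (2×1.60×10^-19)(1.25)(2.22) / (4.39×10^6) = 2.02×10^-25 kg.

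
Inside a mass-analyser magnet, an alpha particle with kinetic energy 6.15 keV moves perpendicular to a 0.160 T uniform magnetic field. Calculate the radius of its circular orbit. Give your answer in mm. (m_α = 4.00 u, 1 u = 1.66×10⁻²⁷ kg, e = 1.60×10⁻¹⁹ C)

r ≈ 70.6 mm

Convert the energy: K = 6.15 keV = 9.84×10^-16 J.
v = √(2K/m) = √(2·9.84×10^-16/6.64×10^-27) = 5.44×10^5 m/s.
r = mv/(qB) = (6.64×10^-27)(5.44×10^5) / [(2×1.60×10^-19)(0.160)] = 0.0706 m.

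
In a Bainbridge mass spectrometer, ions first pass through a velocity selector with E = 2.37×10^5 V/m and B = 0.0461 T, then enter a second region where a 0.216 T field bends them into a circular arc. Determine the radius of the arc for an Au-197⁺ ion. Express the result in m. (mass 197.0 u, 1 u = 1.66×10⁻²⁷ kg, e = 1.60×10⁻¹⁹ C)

The selector passes v = E/B = 2.37×10^5/0.0461 = 5.14×10^6 m/s.
In the deflection region, r = mv/(qB₂) = (3.27×10^-25)(5.14×10^6) / [(1×1.60×10^-19)(0.216)] = 48.6 m.

r ≈ 48.6 m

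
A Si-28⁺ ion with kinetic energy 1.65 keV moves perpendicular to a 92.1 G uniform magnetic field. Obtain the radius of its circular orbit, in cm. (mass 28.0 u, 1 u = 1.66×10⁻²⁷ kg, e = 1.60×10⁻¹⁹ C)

Convert the energy: K = 1.65 keV = 2.64×10^-16 J.
v = √(2K/m) = √(2·2.64×10^-16/4.65×10^-26) = 1.07×10^5 m/s.
r = mv/(qB) = (4.65×10^-26)(1.07×10^5) / [(1×1.60×10^-19)(9.21×10^-3)] = 3.36 m.

r ≈ 336 cm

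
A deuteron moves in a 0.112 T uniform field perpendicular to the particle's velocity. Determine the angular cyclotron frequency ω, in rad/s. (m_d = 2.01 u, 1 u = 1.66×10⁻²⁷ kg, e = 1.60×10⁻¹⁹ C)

ω ≈ 5.37×10^6 rad/s

ω = qB/m = (1×1.60×10^-19)(0.112) / (3.34×10^-27) = 5.37×10^6 rad/s.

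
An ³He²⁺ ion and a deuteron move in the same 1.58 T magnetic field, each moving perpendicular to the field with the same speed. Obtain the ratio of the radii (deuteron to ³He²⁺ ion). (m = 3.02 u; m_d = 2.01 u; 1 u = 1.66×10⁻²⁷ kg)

ratio ≈ 1.33

r = mv/(qB) ⇒ at equal v, r ∝ m/q.
r_{deuteron}/r_{³He²⁺ ion} = 1.33.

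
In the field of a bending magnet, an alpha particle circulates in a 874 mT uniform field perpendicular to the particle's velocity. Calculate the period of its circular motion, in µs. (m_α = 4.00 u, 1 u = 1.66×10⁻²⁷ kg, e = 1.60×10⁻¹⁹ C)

The cyclotron period is independent of speed: T = 2πm/(qB).
T = 2π(6.64×10^-27) / [(2×1.60×10^-19)(0.874)] = 1.49×10^-7 s.

T ≈ 0.149 µs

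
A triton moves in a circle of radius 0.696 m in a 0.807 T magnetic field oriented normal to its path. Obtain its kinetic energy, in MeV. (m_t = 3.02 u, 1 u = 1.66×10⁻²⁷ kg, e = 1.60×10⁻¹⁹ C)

v = qBr/m = (1×1.60×10^-19)(0.807)(0.696) / (5.01×10^-27) = 1.79×10^7 m/s.
K = ½mv² = 0.5·(5.01×10^-27)·(1.79×10^7)² = 8.05×10^-13 J = 5.03 MeV.

K ≈ 5.03 MeV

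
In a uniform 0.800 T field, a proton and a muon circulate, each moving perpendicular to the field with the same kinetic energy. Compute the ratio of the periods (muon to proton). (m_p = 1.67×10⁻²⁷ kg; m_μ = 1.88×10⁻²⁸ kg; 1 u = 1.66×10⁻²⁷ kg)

ratio ≈ 0.113

T = 2πm/(qB) is independent of speed, so T₂/T₁ = (m₂/q₂)/(m₁/q₁).
T_{muon}/T_{proton} = (1.88×10^-28/1e) / (1.67×10^-27/1e) = 0.113.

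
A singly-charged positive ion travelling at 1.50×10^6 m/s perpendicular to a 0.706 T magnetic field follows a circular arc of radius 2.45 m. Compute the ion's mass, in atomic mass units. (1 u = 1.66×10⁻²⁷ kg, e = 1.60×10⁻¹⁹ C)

m ≈ 111 u

qvB = mv²/r ⇒ m = qBr/v.
m = (1×1.60×10^-19)(0.706)(2.45) / (1.50×10^6) = 1.85×10^-25 kg = 111 u.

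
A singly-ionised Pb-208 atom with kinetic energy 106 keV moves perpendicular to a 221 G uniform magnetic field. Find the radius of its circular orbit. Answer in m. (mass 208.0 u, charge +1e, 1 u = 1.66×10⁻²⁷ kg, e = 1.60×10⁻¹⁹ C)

r ≈ 30.6 m

Convert the energy: K = 106 keV = 1.70×10^-14 J.
v = √(2K/m) = √(2·1.70×10^-14/3.45×10^-25) = 3.13×10^5 m/s.
r = mv/(qB) = (3.45×10^-25)(3.13×10^5) / [(1×1.60×10^-19)(0.0221)] = 30.6 m.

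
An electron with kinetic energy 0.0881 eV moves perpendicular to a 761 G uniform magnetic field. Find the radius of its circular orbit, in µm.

Convert the energy: K = 0.0881 eV = 1.41×10^-20 J.
v = √(2K/m) = √(2·1.41×10^-20/9.11×10^-31) = 1.76×10^5 m/s.
r = mv/(qB) = (9.11×10^-31)(1.76×10^5) / [(1×1.60×10^-19)(0.0761)] = 1.32×10^-5 m.

r ≈ 13.2 µm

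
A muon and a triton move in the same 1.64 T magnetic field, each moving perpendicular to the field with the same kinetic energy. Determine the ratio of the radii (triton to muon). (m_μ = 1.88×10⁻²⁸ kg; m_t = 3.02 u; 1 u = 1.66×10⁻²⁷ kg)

r = √(2mK)/(qB) ⇒ at equal K, r ∝ √m/q.
r_{triton}/r_{muon} = 5.16.

ratio ≈ 5.16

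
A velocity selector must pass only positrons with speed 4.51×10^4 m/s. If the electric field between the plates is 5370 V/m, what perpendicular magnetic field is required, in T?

qE = qvB ⇒ B = E/v = (5370) / (4.51×10^4) = 0.119 T.

B ≈ 0.119 T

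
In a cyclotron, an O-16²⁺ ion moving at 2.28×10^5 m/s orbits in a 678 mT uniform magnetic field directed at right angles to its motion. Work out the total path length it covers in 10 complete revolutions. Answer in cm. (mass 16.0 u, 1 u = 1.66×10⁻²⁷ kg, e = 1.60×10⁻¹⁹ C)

L ≈ 175 cm

r = mv/(qB) = 0.0279 m, so one revolution covers 2πr = 0.175 m.
In 10 revolutions: L = 10·2πr = 1.75 m.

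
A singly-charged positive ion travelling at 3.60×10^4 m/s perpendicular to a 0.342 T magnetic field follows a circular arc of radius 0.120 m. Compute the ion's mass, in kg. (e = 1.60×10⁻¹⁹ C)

qvB = mv²/r ⇒ m = qBr/v.
m = (1×1.60×10^-19)(0.342)(0.120) / (3.60×10^4) = 1.82×10^-25 kg.

m ≈ 1.82×10^-25 kg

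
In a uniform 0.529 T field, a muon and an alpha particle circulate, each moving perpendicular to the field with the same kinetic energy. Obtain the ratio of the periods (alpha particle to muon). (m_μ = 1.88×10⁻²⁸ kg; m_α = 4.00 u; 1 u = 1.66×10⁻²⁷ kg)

T = 2πm/(qB) is independent of speed, so T₂/T₁ = (m₂/q₂)/(m₁/q₁).
T_{alpha particle}/T_{muon} = (6.64×10^-27/2e) / (1.88×10^-28/1e) = 17.7.

ratio ≈ 17.7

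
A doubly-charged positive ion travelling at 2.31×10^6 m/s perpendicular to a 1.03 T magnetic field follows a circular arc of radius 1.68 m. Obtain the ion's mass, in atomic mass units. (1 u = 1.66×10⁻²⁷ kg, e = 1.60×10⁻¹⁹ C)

m ≈ 144 u

qvB = mv²/r ⇒ m = qBr/v.
m = (2×1.60×10^-19)(1.03)(1.68) / (2.31×10^6) = 2.40×10^-25 kg = 144 u.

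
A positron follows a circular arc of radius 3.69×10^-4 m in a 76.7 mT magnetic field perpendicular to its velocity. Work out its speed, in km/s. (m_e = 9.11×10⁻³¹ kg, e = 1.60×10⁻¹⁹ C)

From qvB = mv²/r, v = qBr/m.
v = (1×1.60×10^-19)(0.0767)(3.69×10^-4) / (9.11×10^-31) = 4.97×10^6 m/s.

v ≈ 4970 km/s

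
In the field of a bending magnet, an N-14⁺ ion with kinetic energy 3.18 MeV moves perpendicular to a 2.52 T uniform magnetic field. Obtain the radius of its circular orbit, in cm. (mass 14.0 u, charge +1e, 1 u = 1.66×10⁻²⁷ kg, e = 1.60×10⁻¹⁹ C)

r ≈ 38.1 cm

Convert the energy: K = 3.18 MeV = 5.09×10^-13 J.
v = √(2K/m) = √(2·5.09×10^-13/2.32×10^-26) = 6.62×10^6 m/s.
r = mv/(qB) = (2.32×10^-26)(6.62×10^6) / [(1×1.60×10^-19)(2.52)] = 0.381 m.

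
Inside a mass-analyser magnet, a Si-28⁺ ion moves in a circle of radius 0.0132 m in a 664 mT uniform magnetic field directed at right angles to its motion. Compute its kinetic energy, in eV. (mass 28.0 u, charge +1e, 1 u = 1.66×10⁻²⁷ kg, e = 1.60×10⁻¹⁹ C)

v = qBr/m = (1×1.60×10^-19)(0.664)(0.0132) / (4.65×10^-26) = 3.02×10^4 m/s.
K = ½mv² = 0.5·(4.65×10^-26)·(3.02×10^4)² = 2.12×10^-17 J = 132 eV.

K ≈ 132 eV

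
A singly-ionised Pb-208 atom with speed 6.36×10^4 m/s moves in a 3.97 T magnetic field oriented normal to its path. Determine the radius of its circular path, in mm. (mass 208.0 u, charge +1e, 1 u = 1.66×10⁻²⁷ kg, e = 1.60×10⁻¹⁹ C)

The magnetic force provides the centripetal force: qvB = mv²/r, so r = mv/(qB).
r = (3.45×10^-25 kg)(6.36×10^4 m/s) / [(1×1.60×10^-19 C)(3.97 T)] = 0.0346 m.

r ≈ 34.6 mm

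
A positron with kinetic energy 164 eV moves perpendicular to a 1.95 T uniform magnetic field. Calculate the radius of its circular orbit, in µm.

r ≈ 22.2 µm

Convert the energy: K = 164 eV = 2.62×10^-17 J.
v = √(2K/m) = √(2·2.62×10^-17/9.11×10^-31) = 7.59×10^6 m/s.
r = mv/(qB) = (9.11×10^-31)(7.59×10^6) / [(1×1.60×10^-19)(1.95)] = 2.22×10^-5 m.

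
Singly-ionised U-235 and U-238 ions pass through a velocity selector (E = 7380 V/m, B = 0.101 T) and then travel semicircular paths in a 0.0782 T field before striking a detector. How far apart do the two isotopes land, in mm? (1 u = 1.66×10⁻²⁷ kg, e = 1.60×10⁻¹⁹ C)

Both emerge at v = E/B₁ = 7.31×10^4 m/s.
r = mv/(qB₂), so r₁ = 2.2782 m and r₂ = 2.3072 m, giving Δr = 0.0291 m.
After a semicircle each ion lands a diameter 2r from the entry slit, so the separation is 2Δr = 0.0582 m.

Δd ≈ 58.2 mm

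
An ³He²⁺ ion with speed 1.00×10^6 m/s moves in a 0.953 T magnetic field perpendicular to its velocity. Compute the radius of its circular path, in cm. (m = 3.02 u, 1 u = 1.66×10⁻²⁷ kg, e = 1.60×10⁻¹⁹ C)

The magnetic force provides the centripetal force: qvB = mv²/r, so r = mv/(qB).
r = (5.01×10^-27 kg)(1.00×10^6 m/s) / [(2×1.60×10^-19 C)(0.953 T)] = 0.0164 m.

r ≈ 1.64 cm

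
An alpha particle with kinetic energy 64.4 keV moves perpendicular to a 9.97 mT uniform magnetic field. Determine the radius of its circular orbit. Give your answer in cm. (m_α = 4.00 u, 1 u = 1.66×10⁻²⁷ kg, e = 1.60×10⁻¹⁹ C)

Convert the energy: K = 64.4 keV = 1.03×10^-14 J.
v = √(2K/m) = √(2·1.03×10^-14/6.64×10^-27) = 1.76×10^6 m/s.
r = mv/(qB) = (6.64×10^-27)(1.76×10^6) / [(2×1.60×10^-19)(9.97×10^-3)] = 3.67 m.

r ≈ 367 cm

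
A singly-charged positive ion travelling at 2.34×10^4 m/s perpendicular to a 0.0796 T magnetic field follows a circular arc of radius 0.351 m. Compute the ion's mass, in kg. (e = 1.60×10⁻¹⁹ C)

m ≈ 1.91×10^-25 kg

qvB = mv²/r ⇒ m = qBr/v.
m = (1×1.60×10^-19)(0.0796)(0.351) / (2.34×10^4) = 1.91×10^-25 kg.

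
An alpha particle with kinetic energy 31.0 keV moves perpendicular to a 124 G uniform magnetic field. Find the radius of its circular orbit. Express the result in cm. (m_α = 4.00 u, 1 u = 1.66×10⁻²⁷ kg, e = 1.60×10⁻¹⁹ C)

r ≈ 205 cm

Convert the energy: K = 31.0 keV = 4.96×10^-15 J.
v = √(2K/m) = √(2·4.96×10^-15/6.64×10^-27) = 1.22×10^6 m/s.
r = mv/(qB) = (6.64×10^-27)(1.22×10^6) / [(2×1.60×10^-19)(0.0124)] = 2.05 m.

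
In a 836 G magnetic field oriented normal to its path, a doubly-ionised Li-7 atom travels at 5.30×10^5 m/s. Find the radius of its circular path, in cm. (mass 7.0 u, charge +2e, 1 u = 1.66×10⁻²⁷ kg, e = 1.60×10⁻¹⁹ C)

r ≈ 23.0 cm

The magnetic force provides the centripetal force: qvB = mv²/r, so r = mv/(qB).
r = (1.16×10^-26 kg)(5.30×10^5 m/s) / [(2×1.60×10^-19 C)(0.0836 T)] = 0.230 m.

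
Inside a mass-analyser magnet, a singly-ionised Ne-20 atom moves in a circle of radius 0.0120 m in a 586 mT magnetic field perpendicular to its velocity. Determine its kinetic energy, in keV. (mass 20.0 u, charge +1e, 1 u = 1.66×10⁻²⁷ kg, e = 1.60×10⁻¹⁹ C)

v = qBr/m = (1×1.60×10^-19)(0.586)(0.0120) / (3.32×10^-26) = 3.39×10^4 m/s.
K = ½mv² = 0.5·(3.32×10^-26)·(3.39×10^4)² = 1.91×10^-17 J = 0.119 keV.

K ≈ 0.119 keV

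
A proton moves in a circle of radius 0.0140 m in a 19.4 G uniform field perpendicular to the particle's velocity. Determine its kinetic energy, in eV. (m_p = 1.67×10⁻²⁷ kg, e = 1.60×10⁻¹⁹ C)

K ≈ 0.0353 eV

v = qBr/m = (1×1.60×10^-19)(1.94×10^-3)(0.0140) / (1.67×10^-27) = 2600 m/s.
K = ½mv² = 0.5·(1.67×10^-27)·(2600)² = 5.65×10^-21 J = 0.0353 eV.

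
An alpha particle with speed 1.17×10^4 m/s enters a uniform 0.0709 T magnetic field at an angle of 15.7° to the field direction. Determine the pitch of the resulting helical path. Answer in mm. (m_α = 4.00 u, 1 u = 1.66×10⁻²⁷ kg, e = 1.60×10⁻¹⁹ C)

pitch ≈ 20.7 mm

The velocity component along B is v∥ = v cos15.7° = 1.13×10^4 m/s.
The cyclotron period T = 2πm/(qB) = 1.84×10^-6 s is set by m, q, B alone.
Pitch = v∥·T = (1.13×10^4)(1.84×10^-6) = 0.0207 m.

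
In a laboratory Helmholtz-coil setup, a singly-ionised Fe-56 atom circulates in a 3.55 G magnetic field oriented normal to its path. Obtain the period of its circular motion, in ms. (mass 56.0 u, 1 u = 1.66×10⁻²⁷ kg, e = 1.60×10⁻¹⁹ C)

The cyclotron period is independent of speed: T = 2πm/(qB).
T = 2π(9.30×10^-26) / [(1×1.60×10^-19)(3.55×10^-4)] = 0.0103 s.

T ≈ 10.3 ms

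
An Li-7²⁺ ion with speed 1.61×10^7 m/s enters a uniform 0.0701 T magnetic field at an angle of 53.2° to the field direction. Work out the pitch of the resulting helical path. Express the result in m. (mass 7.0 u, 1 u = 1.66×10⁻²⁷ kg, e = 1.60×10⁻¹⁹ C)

The velocity component along B is v∥ = v cos53.2° = 9.64×10^6 m/s.
The cyclotron period T = 2πm/(qB) = 3.25×10^-6 s is set by m, q, B alone.
Pitch = v∥·T = (9.64×10^6)(3.25×10^-6) = 31.4 m.

pitch ≈ 31.4 m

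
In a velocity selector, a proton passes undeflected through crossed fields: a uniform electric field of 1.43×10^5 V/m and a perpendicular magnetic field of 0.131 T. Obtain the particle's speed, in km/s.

v ≈ 1090 km/s

For zero net force, qE = qvB, so v = E/B.
v = (1.43×10^5) / (0.131) = 1.09×10^6 m/s.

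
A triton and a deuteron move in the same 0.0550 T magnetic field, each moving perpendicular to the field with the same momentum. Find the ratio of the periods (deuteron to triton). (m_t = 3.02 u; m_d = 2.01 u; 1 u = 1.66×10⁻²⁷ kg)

ratio ≈ 0.666

T = 2πm/(qB) is independent of speed, so T₂/T₁ = (m₂/q₂)/(m₁/q₁).
T_{deuteron}/T_{triton} = (3.34×10^-27/1e) / (5.01×10^-27/1e) = 0.666.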